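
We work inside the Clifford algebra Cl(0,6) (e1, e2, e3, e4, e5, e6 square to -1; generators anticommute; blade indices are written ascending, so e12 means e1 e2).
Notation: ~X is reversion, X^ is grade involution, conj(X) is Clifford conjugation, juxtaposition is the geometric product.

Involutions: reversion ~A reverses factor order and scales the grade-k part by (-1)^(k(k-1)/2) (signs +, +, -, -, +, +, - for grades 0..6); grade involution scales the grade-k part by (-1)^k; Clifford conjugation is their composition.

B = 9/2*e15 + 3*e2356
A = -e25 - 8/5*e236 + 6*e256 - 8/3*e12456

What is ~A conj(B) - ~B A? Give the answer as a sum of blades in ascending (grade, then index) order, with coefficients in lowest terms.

first term: -18*e3 - 24/5*e5 + 9/2*e12 + 3*e36 - 27*e126 - 8*e134 - 12*e246 - 36/5*e12356
second term: -18*e3 - 24/5*e5 + 9/2*e12 - 3*e36 - 27*e126 + 8*e134 - 12*e246 + 36/5*e12356
Answer: 6*e36 - 16*e134 - 72/5*e12356


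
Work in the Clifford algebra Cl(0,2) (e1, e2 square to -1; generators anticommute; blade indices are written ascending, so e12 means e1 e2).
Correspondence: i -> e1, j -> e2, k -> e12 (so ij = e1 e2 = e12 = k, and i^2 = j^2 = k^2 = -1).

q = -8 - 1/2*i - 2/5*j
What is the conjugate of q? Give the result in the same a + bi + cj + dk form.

In blades: q = -8 - 1/2*e1 - 2/5*e2.
Conjugation here is Clifford conjugation: the scalar is fixed and the grade-1 and grade-2 blades all flip sign, giving -8 + 1/2*e1 + 2/5*e2; translating back:
Answer: -8 + 1/2*i + 2/5*j


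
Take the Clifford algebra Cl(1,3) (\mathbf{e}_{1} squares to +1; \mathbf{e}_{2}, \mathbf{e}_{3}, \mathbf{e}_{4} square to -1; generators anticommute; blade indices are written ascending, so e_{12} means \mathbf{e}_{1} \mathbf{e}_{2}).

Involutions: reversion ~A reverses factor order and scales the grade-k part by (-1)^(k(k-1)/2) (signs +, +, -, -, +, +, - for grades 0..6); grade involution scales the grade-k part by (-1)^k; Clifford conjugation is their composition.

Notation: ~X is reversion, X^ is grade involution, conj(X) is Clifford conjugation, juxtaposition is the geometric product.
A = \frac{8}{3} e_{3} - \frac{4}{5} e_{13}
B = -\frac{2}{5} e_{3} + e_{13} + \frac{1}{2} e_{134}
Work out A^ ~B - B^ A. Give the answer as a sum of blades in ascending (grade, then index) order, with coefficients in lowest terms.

first term: -\frac{4}{15} + \frac{176}{75} e_{1} + \frac{2}{5} e_{4} + \frac{4}{3} e_{14}
second term: -\frac{28}{15} - \frac{224}{75} e_{1} + \frac{2}{5} e_{4} - \frac{4}{3} e_{14}
Answer: \frac{8}{5} + \frac{16}{3} e_{1} + \frac{8}{3} e_{14}


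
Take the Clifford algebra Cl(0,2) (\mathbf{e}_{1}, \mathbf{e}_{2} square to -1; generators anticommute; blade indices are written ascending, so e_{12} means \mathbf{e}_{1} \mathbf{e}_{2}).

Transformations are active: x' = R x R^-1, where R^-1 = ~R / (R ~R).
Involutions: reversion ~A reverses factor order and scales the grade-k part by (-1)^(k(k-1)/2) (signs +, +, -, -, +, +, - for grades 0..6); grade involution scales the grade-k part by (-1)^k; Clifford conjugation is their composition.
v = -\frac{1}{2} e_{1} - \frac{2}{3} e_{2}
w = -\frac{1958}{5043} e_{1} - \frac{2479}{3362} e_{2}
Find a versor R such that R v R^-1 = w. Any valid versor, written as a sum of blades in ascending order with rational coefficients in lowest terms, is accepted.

The midline construction: v and w both square to -\frac{25}{36}, so reflecting in their sum -\frac{8959}{10086} e_{1} - \frac{14161}{10086} e_{2} exchanges them.
Answer: -\frac{8959}{10086} e_{1} - \frac{14161}{10086} e_{2}


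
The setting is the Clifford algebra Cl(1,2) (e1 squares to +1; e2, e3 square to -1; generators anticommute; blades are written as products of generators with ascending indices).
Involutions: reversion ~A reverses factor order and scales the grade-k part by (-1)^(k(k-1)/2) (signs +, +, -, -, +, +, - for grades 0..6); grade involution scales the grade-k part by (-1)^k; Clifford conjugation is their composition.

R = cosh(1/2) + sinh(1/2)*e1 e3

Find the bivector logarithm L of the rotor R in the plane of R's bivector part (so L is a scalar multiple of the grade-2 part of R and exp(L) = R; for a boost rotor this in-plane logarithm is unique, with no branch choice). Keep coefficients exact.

The scalar part of R is cosh(1/2), so cosh pins the rapidity up to sign — the sign comes from the bivector part; dividing that part by sinh of the rapidity yields the plane, and the in-plane L = rapidity * plane is unique because the two sign choices cancel.
Concretely: cosh(rapidity) = cosh(1/2) gives rapidity = ±1/2, and since rapidity/sinh(rapidity) is even the sign is immaterial: L = (rapidity/sinh(rapidity)) * <R>_2 = (1/(2*sinh(1/2))) * <R>_2.
Answer: 1/2*e1 e3


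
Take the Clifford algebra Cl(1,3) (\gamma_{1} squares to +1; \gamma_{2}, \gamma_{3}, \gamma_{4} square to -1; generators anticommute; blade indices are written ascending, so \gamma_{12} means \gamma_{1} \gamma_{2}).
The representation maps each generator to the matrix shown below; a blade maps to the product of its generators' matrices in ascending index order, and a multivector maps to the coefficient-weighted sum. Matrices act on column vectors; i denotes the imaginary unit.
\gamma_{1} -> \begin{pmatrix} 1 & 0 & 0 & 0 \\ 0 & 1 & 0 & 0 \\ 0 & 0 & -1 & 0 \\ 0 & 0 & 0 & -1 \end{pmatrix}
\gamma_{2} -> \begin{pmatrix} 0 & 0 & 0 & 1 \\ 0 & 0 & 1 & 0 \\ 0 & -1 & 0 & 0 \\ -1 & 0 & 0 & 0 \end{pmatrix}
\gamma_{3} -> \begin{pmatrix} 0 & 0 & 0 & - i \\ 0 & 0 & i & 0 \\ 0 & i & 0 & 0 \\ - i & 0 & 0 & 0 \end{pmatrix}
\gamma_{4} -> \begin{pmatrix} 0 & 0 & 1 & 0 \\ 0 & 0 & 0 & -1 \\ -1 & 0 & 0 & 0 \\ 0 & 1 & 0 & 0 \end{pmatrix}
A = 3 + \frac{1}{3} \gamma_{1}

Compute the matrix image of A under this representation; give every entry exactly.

M = (3)*1 + (\frac{1}{3})*rho(\gamma_{1}), summed entrywise (1 is the identity matrix):
Answer: \begin{pmatrix} \frac{10}{3} & 0 & 0 & 0 \\ 0 & \frac{10}{3} & 0 & 0 \\ 0 & 0 & \frac{8}{3} & 0 \\ 0 & 0 & 0 & \frac{8}{3} \end{pmatrix}


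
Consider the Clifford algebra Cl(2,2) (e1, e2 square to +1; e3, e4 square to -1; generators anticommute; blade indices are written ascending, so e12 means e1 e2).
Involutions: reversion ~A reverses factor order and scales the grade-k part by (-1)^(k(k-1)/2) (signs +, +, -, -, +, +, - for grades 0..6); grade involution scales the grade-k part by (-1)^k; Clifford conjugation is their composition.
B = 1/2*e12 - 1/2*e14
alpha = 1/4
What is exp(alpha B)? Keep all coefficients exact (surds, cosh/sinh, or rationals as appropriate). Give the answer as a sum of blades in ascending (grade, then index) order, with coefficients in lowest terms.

B^2 term by term: the squares give (1/2)^2*(e12)^2 + (-1/2)^2*(e14)^2 = 1/4*(-1) + 1/4*(+1) = 0 (each basis 2-blade squares to minus the product of its generators' squares); cross terms between blades sharing an index anticommute and cancel. So B^2 = 0.
B^2 = 0, so the series truncates immediately: exp(alpha B) = 1 + alpha B (parabolic case).
Answer: 1 + 1/8*e12 - 1/8*e14


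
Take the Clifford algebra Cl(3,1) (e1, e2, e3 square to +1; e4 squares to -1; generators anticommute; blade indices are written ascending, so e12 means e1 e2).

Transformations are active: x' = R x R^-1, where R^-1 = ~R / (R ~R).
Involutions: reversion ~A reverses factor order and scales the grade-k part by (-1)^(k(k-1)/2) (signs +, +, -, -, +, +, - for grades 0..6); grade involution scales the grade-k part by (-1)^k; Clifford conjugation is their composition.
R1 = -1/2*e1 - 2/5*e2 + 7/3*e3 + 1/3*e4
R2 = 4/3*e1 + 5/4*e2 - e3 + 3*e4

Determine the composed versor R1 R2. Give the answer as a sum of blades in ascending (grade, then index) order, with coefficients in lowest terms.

Distribute over the terms of R1 (each basis-blade product reordered to ascending indices, repeated generators contracted through their squares):
(-1/2*e1) R2 = -2/3 - 5/8*e12 + 1/2*e13 - 3/2*e14
(-2/5*e2) R2 = -1/2 + 8/15*e12 + 2/5*e23 - 6/5*e24
(7/3*e3) R2 = -7/3 - 28/9*e13 - 35/12*e23 + 7*e34
(1/3*e4) R2 = -1 - 4/9*e14 - 5/12*e24 + 1/3*e34
Summing the partial products and collecting blades:
Answer: -9/2 - 11/120*e12 - 47/18*e13 - 35/18*e14 - 151/60*e23 - 97/60*e24 + 22/3*e34


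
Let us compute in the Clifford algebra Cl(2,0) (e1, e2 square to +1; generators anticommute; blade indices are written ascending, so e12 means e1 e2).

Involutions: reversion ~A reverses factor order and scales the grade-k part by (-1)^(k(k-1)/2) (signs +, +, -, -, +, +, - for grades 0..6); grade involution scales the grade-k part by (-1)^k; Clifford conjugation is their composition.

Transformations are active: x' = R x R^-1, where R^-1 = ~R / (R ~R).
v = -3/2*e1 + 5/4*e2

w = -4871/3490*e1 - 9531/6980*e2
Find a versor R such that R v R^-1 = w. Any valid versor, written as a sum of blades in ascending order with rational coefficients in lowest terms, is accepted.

Why this works: both vectors square to 61/16, so q(v) = q(w) and R = v + w = -5053/1745*e1 - 403/3490*e2 carries v to w — its own direction survives, the complement (v - w)/2 flips.
Answer: -5053/1745*e1 - 403/3490*e2


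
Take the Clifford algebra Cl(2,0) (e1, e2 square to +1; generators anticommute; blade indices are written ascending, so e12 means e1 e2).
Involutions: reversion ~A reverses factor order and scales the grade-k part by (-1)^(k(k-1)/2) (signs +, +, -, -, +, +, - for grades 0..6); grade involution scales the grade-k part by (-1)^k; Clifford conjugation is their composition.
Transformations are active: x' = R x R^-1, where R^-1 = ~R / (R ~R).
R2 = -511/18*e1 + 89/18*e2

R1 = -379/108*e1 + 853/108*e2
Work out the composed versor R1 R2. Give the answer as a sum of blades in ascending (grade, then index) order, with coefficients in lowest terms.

Distribute over the terms of R1 (each basis-blade product reordered to ascending indices, repeated generators contracted through their squares):
(-379/108*e1) R2 = 193669/1944 - 33731/1944*e12
(853/108*e2) R2 = 75917/1944 + 435883/1944*e12
Summing the partial products and collecting blades:
Answer: 14977/108 + 50269/243*e12


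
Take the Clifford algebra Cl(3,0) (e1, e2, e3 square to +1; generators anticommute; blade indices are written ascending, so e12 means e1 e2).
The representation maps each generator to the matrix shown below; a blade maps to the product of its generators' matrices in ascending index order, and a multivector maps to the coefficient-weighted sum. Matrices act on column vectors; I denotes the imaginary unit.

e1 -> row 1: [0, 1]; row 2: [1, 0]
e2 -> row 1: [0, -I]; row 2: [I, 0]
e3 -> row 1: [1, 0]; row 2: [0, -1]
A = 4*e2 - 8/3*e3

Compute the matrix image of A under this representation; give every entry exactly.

M = (4)*rho(e2) + (-8/3)*rho(e3), summed entrywise:
Answer: row 1: [-8/3, -4*I]; row 2: [4*I, 8/3]


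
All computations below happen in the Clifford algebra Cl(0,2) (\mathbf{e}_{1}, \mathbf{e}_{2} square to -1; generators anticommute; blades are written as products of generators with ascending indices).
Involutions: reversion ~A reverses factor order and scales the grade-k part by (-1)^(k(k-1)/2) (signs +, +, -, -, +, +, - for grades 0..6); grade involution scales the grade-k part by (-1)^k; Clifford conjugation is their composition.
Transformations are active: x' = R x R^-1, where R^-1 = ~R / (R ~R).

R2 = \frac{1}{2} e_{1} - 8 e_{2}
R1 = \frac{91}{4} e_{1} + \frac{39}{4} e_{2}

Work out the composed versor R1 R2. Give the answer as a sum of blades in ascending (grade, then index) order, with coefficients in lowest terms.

Distribute over the terms of R1 (each basis-blade product reordered to ascending indices, repeated generators contracted through their squares):
(\frac{91}{4} e_{1}) R2 = -\frac{91}{8} - 182 e_{1} e_{2}
(\frac{39}{4} e_{2}) R2 = 78 - \frac{39}{8} e_{1} e_{2}
Summing the partial products and collecting blades:
Answer: \frac{533}{8} - \frac{1495}{8} e_{1} e_{2}


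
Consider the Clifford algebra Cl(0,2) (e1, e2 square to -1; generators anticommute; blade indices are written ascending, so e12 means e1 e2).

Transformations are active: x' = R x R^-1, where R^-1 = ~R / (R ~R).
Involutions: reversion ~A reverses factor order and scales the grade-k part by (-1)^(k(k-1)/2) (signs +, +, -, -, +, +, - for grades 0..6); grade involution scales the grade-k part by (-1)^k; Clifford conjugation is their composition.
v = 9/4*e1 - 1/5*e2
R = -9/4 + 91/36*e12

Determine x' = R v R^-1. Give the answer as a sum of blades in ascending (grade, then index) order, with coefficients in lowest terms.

~R = -9/4 - 91/36*e12, and R ~R = 7421/648, so R^-1 = ~R / (7421/648).
R v = -3281/720*e1 + 491/80*e2
Answer: -17046/37105*e1 - 65651/29684*e2


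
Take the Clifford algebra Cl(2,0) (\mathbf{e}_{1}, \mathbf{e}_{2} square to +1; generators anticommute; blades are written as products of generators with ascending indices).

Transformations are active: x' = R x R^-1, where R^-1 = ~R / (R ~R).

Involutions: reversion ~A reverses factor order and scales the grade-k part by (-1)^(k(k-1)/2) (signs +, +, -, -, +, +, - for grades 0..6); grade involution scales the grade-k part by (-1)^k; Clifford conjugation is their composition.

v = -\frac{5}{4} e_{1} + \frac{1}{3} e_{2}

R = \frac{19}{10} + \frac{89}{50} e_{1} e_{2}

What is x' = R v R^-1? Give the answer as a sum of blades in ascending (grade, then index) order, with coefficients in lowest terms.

~R = \frac{19}{10} - \frac{89}{50} e_{1} e_{2}, and R ~R = \frac{8473}{1250}, so R^-1 = ~R / (\frac{8473}{1250}).
R v = -\frac{1069}{600} e_{1} + \frac{343}{120} e_{2}
Answer: \frac{6385}{25419} e_{1} + \frac{43011}{33892} e_{2}


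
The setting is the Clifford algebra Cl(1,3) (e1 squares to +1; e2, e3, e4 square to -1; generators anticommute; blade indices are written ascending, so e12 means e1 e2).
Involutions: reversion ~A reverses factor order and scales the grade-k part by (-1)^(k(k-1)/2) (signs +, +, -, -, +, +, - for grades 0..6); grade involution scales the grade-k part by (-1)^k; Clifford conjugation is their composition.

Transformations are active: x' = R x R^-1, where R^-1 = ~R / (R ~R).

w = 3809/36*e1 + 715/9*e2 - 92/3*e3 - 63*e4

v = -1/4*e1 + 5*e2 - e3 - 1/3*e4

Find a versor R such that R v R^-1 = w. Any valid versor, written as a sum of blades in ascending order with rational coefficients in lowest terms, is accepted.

The midline construction: v and w both square to -3751/144, so reflecting in their sum 950/9*e1 + 760/9*e2 - 95/3*e3 - 190/3*e4 exchanges them.
Answer: 950/9*e1 + 760/9*e2 - 95/3*e3 - 190/3*e4


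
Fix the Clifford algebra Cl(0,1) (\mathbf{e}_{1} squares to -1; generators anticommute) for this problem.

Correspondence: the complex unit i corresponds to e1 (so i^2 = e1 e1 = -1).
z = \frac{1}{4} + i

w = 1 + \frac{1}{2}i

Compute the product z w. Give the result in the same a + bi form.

In blades: z = \frac{1}{4} + e_{1}, w = 1 + \frac{1}{2} e_{1}.
Distribute z over w term by term (generator squares from the signature, products reordered to ascending indices): (\frac{1}{4})*w = \frac{1}{4} + \frac{1}{8} e_{1}; (e_{1})*w = -\frac{1}{2} + e_{1}.
Sum: -\frac{1}{4} + \frac{9}{8} e_{1}; translating back through the correspondence:
Answer: -\frac{1}{4} + \frac{9}{8}i


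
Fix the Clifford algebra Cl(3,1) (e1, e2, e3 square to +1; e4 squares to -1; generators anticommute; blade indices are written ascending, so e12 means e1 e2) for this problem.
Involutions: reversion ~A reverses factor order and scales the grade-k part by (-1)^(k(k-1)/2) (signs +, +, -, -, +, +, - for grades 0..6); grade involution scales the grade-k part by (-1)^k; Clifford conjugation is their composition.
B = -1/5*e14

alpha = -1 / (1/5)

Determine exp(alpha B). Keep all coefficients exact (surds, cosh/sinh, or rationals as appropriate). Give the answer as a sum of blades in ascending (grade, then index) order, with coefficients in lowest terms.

B^2 = (-1/5)^2*(e14)^2 = 1/25*(+1) = 1/25 (a basis 2-blade squares to minus the product of its generators' squares).
B^2 = 1/25 — the series telescopes hyperbolically here: l = 1/5, alpha*l = -1, so exp(alpha B) = cosh(-1) + (sinh(-1)/(1/5))*B = cosh(1) + (-5*sinh(1))*B.
Answer: cosh(1) + sinh(1)*e14


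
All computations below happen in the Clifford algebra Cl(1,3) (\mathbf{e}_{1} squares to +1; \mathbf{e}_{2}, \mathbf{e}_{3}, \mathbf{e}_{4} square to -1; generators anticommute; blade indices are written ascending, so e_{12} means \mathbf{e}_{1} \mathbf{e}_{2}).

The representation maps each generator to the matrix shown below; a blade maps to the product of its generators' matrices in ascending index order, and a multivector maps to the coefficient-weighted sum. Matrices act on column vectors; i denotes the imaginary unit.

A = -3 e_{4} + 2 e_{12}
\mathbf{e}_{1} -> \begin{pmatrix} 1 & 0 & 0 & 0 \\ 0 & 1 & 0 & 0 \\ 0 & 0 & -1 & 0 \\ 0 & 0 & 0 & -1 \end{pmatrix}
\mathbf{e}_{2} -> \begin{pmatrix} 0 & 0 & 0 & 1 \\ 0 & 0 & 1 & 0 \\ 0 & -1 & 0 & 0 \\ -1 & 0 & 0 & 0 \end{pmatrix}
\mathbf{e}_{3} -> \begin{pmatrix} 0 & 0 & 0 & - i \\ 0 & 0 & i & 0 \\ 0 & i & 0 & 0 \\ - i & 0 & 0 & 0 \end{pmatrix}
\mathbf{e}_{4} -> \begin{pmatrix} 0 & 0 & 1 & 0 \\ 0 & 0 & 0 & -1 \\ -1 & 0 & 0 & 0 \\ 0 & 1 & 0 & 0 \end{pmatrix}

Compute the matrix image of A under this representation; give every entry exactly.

Bivector images (products of the table entries): rho(e_{12}) = rho(\mathbf{e}_{1})rho(\mathbf{e}_{2}) = \begin{pmatrix} 0 & 0 & 0 & 1 \\ 0 & 0 & 1 & 0 \\ 0 & 1 & 0 & 0 \\ 1 & 0 & 0 & 0 \end{pmatrix}.
M = (-3)*rho(e_{4}) + (2)*rho(e_{12}), summed entrywise:
Answer: \begin{pmatrix} 0 & 0 & -3 & 2 \\ 0 & 0 & 2 & 3 \\ 3 & 2 & 0 & 0 \\ 2 & -3 & 0 & 0 \end{pmatrix}


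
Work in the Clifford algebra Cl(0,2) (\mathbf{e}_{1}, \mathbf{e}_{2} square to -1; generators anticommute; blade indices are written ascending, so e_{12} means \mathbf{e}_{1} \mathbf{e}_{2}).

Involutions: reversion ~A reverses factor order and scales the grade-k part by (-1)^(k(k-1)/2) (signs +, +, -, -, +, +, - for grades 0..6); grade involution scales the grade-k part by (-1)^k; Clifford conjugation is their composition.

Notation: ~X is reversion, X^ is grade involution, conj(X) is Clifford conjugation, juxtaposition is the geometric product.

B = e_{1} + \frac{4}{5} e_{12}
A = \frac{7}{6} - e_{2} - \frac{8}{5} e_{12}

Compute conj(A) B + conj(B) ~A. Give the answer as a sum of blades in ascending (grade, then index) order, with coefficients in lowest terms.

first term: -\frac{32}{25} + \frac{59}{30} e_{1} + \frac{8}{5} e_{2} - \frac{1}{15} e_{12}
second term: \frac{32}{25} - \frac{59}{30} e_{1} + \frac{8}{5} e_{2} + \frac{1}{15} e_{12}
Answer: \frac{16}{5} e_{2}


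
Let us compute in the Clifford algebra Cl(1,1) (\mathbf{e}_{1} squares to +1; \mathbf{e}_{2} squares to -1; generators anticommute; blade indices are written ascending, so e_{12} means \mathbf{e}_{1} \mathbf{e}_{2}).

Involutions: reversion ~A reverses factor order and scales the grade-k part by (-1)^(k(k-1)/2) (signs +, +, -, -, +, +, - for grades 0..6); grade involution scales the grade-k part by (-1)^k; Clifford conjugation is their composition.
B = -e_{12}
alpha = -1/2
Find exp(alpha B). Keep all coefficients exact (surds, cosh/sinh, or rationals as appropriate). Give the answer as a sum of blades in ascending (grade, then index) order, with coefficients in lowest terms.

B^2 = (-1)^2*(e_{12})^2 = 1*(+1) = 1 (a basis 2-blade squares to minus the product of its generators' squares).
B^2 = 1 — B^2 > 0, so the exponential closes hyperbolically: l = 1, alpha*l = - \frac{1}{2}, so exp(alpha B) = cosh(- \frac{1}{2}) + (sinh(- \frac{1}{2})/1)*B = \cosh{\left(\frac{1}{2} \right)} + (- \sinh{\left(\frac{1}{2} \right)})*B.
Answer: \cosh{\left(\frac{1}{2} \right)} + \sinh{\left(\frac{1}{2} \right)} e_{12}


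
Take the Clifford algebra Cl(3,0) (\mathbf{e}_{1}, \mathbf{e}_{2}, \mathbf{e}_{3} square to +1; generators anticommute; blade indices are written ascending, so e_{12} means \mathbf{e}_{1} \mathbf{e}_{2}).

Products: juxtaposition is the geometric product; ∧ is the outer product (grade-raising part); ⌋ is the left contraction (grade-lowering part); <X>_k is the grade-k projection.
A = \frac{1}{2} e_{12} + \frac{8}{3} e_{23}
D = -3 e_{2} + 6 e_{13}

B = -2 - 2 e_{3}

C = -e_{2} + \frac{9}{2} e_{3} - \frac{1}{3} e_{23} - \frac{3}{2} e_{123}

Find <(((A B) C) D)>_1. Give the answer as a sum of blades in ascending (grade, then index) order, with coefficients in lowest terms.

step 1: -\frac{16}{3} e_{2} - e_{12} - \frac{16}{3} e_{23} - e_{123}
step 2: \frac{37}{18} - \frac{22}{3} e_{1} - 24 e_{2} - \frac{91}{18} e_{3} - \frac{9}{2} e_{12} - \frac{26}{3} e_{13} - 24 e_{23} - \frac{9}{2} e_{123}
step 3: 124 + \frac{263}{6} e_{1} - \frac{199}{6} e_{2} - 116 e_{3} - 122 e_{12} - \frac{7}{6} e_{13} + \frac{71}{6} e_{23} + 118 e_{123}
step 4: \frac{263}{6} e_{1} - \frac{199}{6} e_{2} - 116 e_{3}
Answer: \frac{263}{6} e_{1} - \frac{199}{6} e_{2} - 116 e_{3}


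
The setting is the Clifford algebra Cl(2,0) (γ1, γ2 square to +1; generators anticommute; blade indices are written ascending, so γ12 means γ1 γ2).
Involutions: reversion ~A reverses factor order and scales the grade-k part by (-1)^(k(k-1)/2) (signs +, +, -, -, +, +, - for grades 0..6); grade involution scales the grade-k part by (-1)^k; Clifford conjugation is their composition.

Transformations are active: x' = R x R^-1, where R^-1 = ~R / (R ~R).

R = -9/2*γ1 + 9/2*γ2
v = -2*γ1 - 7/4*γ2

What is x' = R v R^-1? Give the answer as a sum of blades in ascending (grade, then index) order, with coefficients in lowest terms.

~R = -9/2*γ1 + 9/2*γ2, and R ~R = 81/2, so R^-1 = ~R / (81/2).
R v = 9/8 + 135/8*γ12
Answer: 7/4*γ1 + 2*γ2


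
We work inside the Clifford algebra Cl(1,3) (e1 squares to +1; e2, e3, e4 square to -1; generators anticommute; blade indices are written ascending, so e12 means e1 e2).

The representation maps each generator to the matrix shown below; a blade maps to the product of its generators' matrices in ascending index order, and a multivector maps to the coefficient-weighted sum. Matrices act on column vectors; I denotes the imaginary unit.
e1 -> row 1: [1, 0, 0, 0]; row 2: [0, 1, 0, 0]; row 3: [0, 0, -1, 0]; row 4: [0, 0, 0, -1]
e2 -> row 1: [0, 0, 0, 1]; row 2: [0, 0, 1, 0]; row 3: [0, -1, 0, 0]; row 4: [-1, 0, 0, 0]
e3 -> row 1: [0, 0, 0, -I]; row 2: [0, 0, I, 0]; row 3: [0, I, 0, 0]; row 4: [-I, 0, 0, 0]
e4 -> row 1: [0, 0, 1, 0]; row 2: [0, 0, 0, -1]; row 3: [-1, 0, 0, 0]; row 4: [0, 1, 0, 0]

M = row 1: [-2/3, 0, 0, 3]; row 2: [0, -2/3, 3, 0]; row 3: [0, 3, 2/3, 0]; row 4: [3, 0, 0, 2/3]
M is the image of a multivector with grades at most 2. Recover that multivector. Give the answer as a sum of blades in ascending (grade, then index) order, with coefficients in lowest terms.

Method: the blade images are trace-orthogonal — tr(rho(e_A) rho(e_B)^-1) = 4 if A = B and 0 otherwise — and rho(e_A)^-1 = (e_A)^2 * rho(e_A) with (e_A)^2 = +1 or -1, so the coefficient of e_A in the preimage is (e_A)^2 * tr(M rho(e_A))/4.
Nonzero projections over blades of grade <= 2: e1: (e1)^2 = +1, tr(M rho(e1)) = -8/3, coefficient -2/3; e12: (e12)^2 = +1, tr(M rho(e12)) = 12, coefficient 3. Every other blade of grade <= 2 projects to 0.
Answer: -2/3*e1 + 3*e12


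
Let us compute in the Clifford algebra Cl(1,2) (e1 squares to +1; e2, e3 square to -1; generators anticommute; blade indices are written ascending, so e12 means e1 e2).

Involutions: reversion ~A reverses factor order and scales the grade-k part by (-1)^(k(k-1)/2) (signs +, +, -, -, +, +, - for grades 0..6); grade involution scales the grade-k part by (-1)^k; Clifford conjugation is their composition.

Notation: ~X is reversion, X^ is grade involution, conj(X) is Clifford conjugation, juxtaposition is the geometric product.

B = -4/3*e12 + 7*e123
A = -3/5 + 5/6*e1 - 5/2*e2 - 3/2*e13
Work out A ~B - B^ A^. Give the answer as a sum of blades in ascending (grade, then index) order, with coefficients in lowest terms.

first term: -10/3*e1 - 169/18*e2 - 4/5*e12 + 35/2*e13 - 47/6*e23 + 21/5*e123
second term: 10/3*e1 - 209/18*e2 + 4/5*e12 - 35/2*e13 + 23/6*e23 + 21/5*e123
Answer: -20/3*e1 + 20/9*e2 - 8/5*e12 + 35*e13 - 35/3*e23


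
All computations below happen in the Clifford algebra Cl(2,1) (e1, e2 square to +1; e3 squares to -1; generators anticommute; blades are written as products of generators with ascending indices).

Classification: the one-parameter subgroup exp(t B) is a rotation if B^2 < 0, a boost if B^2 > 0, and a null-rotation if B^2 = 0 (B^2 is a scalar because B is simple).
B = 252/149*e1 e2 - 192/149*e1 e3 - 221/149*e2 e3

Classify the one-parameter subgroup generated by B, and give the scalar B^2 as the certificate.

B^2 term by term: the squares give (252/149)^2*(e1 e2)^2 + (-192/149)^2*(e1 e3)^2 + (-221/149)^2*(e2 e3)^2 = 63504/22201*(-1) + 36864/22201*(+1) + 48841/22201*(+1) = 1 (each basis 2-blade squares to minus the product of its generators' squares); cross terms between blades sharing an index anticommute and cancel. So B^2 = 1.
Answer: boost, certificate B^2 = 1. Certificate logic: 1 is a conjugation-invariant scalar, so its sign fixes rotation versus boost versus null-rotation outright.


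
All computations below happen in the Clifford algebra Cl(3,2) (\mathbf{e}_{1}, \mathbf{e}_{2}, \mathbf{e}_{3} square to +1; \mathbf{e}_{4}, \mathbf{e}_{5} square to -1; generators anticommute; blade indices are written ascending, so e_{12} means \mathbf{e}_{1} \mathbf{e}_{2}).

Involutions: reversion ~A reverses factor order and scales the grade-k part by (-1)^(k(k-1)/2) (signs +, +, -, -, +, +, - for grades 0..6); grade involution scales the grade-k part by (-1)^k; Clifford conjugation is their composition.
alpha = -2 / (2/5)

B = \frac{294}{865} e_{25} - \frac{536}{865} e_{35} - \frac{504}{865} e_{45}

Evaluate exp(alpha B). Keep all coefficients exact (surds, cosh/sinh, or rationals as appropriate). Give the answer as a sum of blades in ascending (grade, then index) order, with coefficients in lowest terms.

B^2 term by term: the squares give (\frac{294}{865})^2*(e_{25})^2 + (-\frac{536}{865})^2*(e_{35})^2 + (-\frac{504}{865})^2*(e_{45})^2 = \frac{86436}{748225}*(+1) + \frac{287296}{748225}*(+1) + \frac{254016}{748225}*(-1) = \frac{4}{25} (each basis 2-blade squares to minus the product of its generators' squares); cross terms between blades sharing an index anticommute and cancel. So B^2 = \frac{4}{25}.
B^2 = \frac{4}{25} — the series telescopes hyperbolically here: l = \frac{2}{5}, alpha*l = -2, so exp(alpha B) = cosh(-2) + (sinh(-2)/(\frac{2}{5}))*B = \cosh{\left(2 \right)} + (- \frac{5 \sinh{\left(2 \right)}}{2})*B.
Answer: \cosh{\left(2 \right)} - \frac{147 \sinh{\left(2 \right)}}{173} e_{25} + \frac{268 \sinh{\left(2 \right)}}{173} e_{35} + \frac{252 \sinh{\left(2 \right)}}{173} e_{45}


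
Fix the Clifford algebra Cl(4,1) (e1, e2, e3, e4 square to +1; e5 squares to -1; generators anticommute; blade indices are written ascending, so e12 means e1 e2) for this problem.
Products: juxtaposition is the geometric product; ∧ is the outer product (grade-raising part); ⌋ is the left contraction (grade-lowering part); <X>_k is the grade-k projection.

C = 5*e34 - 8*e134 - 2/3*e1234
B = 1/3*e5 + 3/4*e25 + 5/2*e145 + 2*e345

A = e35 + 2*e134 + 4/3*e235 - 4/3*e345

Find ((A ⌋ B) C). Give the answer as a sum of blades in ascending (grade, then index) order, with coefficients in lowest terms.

step 1: -8/3 - 2*e4
step 2: 10*e3 + 16*e13 - 40/3*e34 - 4/3*e123 + 64/3*e134 + 16/9*e1234
Answer: 10*e3 + 16*e13 - 40/3*e34 - 4/3*e123 + 64/3*e134 + 16/9*e1234


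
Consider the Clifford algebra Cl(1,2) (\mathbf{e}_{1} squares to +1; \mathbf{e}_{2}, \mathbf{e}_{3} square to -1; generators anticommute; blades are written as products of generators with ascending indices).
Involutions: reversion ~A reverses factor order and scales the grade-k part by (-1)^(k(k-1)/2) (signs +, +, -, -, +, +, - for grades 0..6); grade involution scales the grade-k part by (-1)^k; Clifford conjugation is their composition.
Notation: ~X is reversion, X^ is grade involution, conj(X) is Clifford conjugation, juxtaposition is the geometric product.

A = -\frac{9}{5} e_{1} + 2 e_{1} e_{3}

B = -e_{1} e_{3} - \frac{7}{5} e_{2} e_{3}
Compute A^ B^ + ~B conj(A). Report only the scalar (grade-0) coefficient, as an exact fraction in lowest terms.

first term: -2 - \frac{9}{5} e_{3} - \frac{14}{5} e_{1} e_{2} - \frac{63}{25} e_{1} e_{2} e_{3}
second term: -2 - \frac{9}{5} e_{3} + \frac{14}{5} e_{1} e_{2} + \frac{63}{25} e_{1} e_{2} e_{3}
Answer: -4


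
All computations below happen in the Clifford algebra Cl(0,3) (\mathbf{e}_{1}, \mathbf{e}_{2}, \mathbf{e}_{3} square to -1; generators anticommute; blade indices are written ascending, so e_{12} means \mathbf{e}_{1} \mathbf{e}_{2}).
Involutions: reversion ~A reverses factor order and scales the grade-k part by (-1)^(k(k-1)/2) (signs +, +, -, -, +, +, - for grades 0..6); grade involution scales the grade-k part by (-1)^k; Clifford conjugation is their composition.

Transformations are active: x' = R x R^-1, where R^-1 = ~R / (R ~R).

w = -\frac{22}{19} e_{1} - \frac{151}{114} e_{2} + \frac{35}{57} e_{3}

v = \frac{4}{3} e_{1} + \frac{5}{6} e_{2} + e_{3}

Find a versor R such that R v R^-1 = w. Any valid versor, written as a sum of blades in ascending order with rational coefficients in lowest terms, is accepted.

Why this works: both vectors square to -\frac{125}{36}, so q(v) = q(w) and R = v + w = \frac{10}{57} e_{1} - \frac{28}{57} e_{2} + \frac{92}{57} e_{3} carries v to w — its own direction survives, the complement (v - w)/2 flips.
Answer: \frac{10}{57} e_{1} - \frac{28}{57} e_{2} + \frac{92}{57} e_{3}


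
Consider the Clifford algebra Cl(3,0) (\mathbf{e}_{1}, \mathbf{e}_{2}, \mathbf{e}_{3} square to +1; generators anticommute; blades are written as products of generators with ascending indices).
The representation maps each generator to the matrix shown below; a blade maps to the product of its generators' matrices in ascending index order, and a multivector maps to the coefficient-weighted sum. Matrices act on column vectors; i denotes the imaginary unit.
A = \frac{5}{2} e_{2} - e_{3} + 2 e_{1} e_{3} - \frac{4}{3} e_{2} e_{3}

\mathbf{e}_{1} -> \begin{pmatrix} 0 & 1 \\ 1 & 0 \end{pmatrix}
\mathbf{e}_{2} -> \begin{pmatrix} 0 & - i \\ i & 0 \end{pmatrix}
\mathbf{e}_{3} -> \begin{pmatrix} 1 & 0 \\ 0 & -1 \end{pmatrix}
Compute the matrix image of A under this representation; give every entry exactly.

Bivector images (products of the table entries): rho(e_{1} e_{3}) = rho(\mathbf{e}_{1})rho(\mathbf{e}_{3}) = \begin{pmatrix} 0 & -1 \\ 1 & 0 \end{pmatrix}; rho(e_{2} e_{3}) = rho(\mathbf{e}_{2})rho(\mathbf{e}_{3}) = \begin{pmatrix} 0 & i \\ i & 0 \end{pmatrix}.
M = (\frac{5}{2})*rho(e_{2}) + (-1)*rho(e_{3}) + (2)*rho(e_{1} e_{3}) + (-\frac{4}{3})*rho(e_{2} e_{3}), summed entrywise:
Answer: \begin{pmatrix} -1 & -2 - \frac{23 i}{6} \\ 2 + \frac{7 i}{6} & 1 \end{pmatrix}


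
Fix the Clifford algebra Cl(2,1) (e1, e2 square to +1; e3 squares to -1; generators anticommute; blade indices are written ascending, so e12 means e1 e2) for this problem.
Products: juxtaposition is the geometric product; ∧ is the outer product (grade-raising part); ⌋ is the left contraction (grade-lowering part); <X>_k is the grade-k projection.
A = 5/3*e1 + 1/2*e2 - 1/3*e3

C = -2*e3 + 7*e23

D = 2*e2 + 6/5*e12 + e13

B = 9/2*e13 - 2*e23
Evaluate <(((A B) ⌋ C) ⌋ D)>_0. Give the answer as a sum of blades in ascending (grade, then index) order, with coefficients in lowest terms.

step 1: -3/2*e1 + 2/3*e2 + 13/2*e3 - 67/12*e123
step 2: 13 + 91/2*e2 + 14/3*e3
step 3: 91 - 749/15*e1 + 26*e2 + 78/5*e12 + 13*e13
step 4: 91
Answer: 91


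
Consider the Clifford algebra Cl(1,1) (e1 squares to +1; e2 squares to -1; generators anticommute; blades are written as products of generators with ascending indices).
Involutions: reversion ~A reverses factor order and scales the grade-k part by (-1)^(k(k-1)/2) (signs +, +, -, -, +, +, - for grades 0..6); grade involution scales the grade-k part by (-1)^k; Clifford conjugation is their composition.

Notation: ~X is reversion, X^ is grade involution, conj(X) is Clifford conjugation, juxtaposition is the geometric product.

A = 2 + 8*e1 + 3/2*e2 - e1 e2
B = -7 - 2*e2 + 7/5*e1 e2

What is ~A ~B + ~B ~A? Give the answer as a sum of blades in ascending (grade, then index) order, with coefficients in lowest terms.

first term: -62/5 - 561/10*e1 - 257/10*e2 - 129/5*e1 e2
second term: -62/5 - 559/10*e1 - 33/10*e2 + 31/5*e1 e2
Answer: -124/5 - 112*e1 - 29*e2 - 98/5*e1 e2


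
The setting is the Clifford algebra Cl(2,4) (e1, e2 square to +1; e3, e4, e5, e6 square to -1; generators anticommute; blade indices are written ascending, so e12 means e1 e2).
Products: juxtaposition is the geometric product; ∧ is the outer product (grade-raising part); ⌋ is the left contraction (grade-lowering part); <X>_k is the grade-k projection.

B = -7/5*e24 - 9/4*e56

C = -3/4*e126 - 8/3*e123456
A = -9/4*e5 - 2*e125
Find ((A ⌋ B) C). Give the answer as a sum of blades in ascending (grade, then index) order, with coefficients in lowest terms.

step 1: -81/16*e6
step 2: -243/64*e12 + 27/2*e12345
Answer: -243/64*e12 + 27/2*e12345


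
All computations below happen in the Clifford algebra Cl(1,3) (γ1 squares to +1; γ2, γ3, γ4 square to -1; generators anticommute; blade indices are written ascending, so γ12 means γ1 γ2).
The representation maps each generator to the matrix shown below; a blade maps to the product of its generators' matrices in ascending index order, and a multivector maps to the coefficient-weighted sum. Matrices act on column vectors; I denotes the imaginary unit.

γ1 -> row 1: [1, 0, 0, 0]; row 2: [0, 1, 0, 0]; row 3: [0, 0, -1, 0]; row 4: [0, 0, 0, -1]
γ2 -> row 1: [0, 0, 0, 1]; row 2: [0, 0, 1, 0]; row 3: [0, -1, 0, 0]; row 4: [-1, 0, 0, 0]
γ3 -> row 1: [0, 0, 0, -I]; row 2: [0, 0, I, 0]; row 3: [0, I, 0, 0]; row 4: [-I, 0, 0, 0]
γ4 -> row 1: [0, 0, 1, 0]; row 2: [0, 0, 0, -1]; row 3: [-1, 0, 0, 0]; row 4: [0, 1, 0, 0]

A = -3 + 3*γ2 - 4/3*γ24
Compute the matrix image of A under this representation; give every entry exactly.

Bivector images (products of the table entries): rho(γ24) = rho(γ2)rho(γ4) = row 1: [0, 1, 0, 0]; row 2: [-1, 0, 0, 0]; row 3: [0, 0, 0, 1]; row 4: [0, 0, -1, 0].
M = (-3)*1 + (3)*rho(γ2) + (-4/3)*rho(γ24), summed entrywise (1 is the identity matrix):
Answer: row 1: [-3, -4/3, 0, 3]; row 2: [4/3, -3, 3, 0]; row 3: [0, -3, -3, -4/3]; row 4: [-3, 0, 4/3, -3]


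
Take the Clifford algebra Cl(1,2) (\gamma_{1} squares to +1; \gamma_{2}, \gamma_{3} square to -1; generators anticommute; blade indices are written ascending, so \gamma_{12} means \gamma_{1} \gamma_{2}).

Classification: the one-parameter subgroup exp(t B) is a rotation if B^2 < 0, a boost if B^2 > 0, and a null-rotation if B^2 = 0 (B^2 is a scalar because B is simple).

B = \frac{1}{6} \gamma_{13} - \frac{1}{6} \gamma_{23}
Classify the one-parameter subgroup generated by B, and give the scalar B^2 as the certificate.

B^2 term by term: the squares give (\frac{1}{6})^2*(\gamma_{13})^2 + (-\frac{1}{6})^2*(\gamma_{23})^2 = \frac{1}{36}*(+1) + \frac{1}{36}*(-1) = 0 (each basis 2-blade squares to minus the product of its generators' squares); cross terms between blades sharing an index anticommute and cancel. So B^2 = 0.
Answer: null-rotation, certificate B^2 = 0. Key observation: B^2 = 0 is a conjugation invariant, so its sign decides the class regardless of the surface form of B.


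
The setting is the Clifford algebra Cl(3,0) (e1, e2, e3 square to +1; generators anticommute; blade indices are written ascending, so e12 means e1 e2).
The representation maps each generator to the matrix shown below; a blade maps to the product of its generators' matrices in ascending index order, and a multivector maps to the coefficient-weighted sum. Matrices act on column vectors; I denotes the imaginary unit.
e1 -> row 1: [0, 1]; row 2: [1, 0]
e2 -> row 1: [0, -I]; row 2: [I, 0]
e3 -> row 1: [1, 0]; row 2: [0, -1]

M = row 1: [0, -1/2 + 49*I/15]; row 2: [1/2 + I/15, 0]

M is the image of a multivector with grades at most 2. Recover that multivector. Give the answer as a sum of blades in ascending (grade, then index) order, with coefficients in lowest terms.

Method: 1, rho(e1), rho(e2), rho(e3) form a trace-orthogonal basis of the 2x2 complex matrices (tr(X Y) = 2 if X = Y, else 0), so M = m0*1 + m1*rho(e1) + m2*rho(e2) + m3*rho(e3) with m0 = tr(M)/2 = 0, m1 = tr(M rho(e1))/2 = 5*I/3, m2 = tr(M rho(e2))/2 = -8/5 - I/2, m3 = tr(M rho(e3))/2 = 0.
Multiplying table entries, the bivector images are rho(e12) = I*rho(e3), rho(e13) = -I*rho(e2), rho(e23) = I*rho(e1); with real blade coefficients the real parts of m0..m3 are the coefficients of 1, e1, e2, e3 and the imaginary parts give the bivectors (e23: Im m1, e13: -Im m2, e12: Im m3).
Answer: -8/5*e2 + 1/2*e13 + 5/3*e23


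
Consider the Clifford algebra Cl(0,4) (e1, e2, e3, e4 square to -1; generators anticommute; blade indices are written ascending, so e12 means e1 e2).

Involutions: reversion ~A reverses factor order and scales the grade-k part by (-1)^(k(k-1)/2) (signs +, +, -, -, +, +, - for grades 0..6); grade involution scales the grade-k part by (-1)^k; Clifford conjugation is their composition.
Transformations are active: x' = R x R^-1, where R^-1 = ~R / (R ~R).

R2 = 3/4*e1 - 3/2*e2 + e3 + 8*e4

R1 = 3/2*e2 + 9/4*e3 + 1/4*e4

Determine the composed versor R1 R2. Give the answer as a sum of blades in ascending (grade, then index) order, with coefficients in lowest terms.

Distribute over the terms of R1 (each basis-blade product reordered to ascending indices, repeated generators contracted through their squares):
(3/2*e2) R2 = 9/4 - 9/8*e12 + 3/2*e23 + 12*e24
(9/4*e3) R2 = -9/4 - 27/16*e13 + 27/8*e23 + 18*e34
(1/4*e4) R2 = -2 - 3/16*e14 + 3/8*e24 - 1/4*e34
Summing the partial products and collecting blades:
Answer: -2 - 9/8*e12 - 27/16*e13 - 3/16*e14 + 39/8*e23 + 99/8*e24 + 71/4*e34


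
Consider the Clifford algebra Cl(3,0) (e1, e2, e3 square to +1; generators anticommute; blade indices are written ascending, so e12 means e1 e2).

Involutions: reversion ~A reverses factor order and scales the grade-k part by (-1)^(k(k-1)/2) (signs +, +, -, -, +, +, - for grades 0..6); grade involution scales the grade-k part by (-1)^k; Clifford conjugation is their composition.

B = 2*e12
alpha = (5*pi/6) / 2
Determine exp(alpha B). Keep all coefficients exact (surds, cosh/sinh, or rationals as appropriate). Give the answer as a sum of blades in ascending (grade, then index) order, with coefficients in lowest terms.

B^2 = (2)^2*(e12)^2 = 4*(-1) = -4 (a basis 2-blade squares to minus the product of its generators' squares).
B^2 = -4 — the negative square puts this in the circular regime; l = 2, alpha*l = 5*pi/6, so exp(alpha B) = cos(5*pi/6) + (sin(5*pi/6)/2)*B = -sqrt(3)/2 + (1/4)*B.
Answer: -sqrt(3)/2 + 1/2*e12


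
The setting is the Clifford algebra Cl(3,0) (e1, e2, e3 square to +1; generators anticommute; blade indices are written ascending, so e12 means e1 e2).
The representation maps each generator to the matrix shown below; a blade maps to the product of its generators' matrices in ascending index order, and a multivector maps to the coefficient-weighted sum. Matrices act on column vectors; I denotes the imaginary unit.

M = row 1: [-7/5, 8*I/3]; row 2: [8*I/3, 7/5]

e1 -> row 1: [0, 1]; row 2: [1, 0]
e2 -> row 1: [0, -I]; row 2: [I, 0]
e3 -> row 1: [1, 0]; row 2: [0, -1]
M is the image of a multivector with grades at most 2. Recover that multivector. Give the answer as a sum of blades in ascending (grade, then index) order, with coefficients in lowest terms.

Method: 1, rho(e1), rho(e2), rho(e3) form a trace-orthogonal basis of the 2x2 complex matrices (tr(X Y) = 2 if X = Y, else 0), so M = m0*1 + m1*rho(e1) + m2*rho(e2) + m3*rho(e3) with m0 = tr(M)/2 = 0, m1 = tr(M rho(e1))/2 = 8*I/3, m2 = tr(M rho(e2))/2 = 0, m3 = tr(M rho(e3))/2 = -7/5.
Multiplying table entries, the bivector images are rho(e12) = I*rho(e3), rho(e13) = -I*rho(e2), rho(e23) = I*rho(e1); with real blade coefficients the real parts of m0..m3 are the coefficients of 1, e1, e2, e3 and the imaginary parts give the bivectors (e23: Im m1, e13: -Im m2, e12: Im m3).
Answer: -7/5*e3 + 8/3*e23


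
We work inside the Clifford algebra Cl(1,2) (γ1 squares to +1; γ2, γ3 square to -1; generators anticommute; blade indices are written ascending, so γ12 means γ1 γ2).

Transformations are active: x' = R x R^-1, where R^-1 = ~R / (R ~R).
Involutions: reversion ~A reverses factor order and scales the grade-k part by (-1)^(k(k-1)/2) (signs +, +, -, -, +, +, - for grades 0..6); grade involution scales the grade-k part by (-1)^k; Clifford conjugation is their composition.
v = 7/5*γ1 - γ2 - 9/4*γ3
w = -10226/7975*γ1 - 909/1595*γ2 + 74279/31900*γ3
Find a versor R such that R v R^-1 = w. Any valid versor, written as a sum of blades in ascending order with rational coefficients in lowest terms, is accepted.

Since q(v) = q(w) = -1641/400, the sum R = v + w = 939/7975*γ1 - 2504/1595*γ2 + 626/7975*γ3 does the job whenever invertible.
Answer: 939/7975*γ1 - 2504/1595*γ2 + 626/7975*γ3
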